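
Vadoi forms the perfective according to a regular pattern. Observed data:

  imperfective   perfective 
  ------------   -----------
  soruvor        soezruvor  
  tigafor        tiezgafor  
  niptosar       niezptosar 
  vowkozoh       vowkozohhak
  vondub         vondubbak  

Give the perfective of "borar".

soruvor and vowkozoh both have last vowel 'o' yet inflect differently (soezruvor, vowkozohhak), so the last vowel is not what conditions the rule; the final letter is.
"borar" ends in -r. The stems ending in -r (soruvor → soezruvor, tigafor → tiezgafor, niptosar → niezptosar) insert -ez- after the first vowel.
So borar → boezrar.

boezrar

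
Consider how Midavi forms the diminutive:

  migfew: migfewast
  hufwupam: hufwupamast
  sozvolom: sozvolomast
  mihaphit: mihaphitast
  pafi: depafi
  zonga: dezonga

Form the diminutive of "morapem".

morapemast

mihaphit and pafi both have last vowel 'i' yet inflect differently (mihaphitast, depafi), so the last vowel is not what conditions the rule; whether the stem ends in a vowel or a consonant is.
"morapem" ends in a consonant. The stems ending in a consonant (mihaphit → mihaphitast, hufwupam → hufwupamast, migfew → migfewast) add -ast.
The other pattern: stems ending in a vowel add the prefix de-.
So morapem → morapemast.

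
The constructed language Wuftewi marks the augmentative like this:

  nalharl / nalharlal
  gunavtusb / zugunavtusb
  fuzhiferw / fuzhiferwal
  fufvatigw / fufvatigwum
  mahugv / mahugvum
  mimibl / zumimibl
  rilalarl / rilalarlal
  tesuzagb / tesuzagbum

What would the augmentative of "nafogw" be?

"nafogw" has second-to-last letter 'g'. The stems whose second-to-last letter is 'g' (tesuzagb → tesuzagbum, fufvatigw → fufvatigwum, mahugv → mahugvum) add -um.
The other patterns: stems whose second-to-last letter is 'r' add -al; stems whose second-to-last letter is 'b' or 's' add the prefix zu-.
So nafogw → nafogwum.

nafogwum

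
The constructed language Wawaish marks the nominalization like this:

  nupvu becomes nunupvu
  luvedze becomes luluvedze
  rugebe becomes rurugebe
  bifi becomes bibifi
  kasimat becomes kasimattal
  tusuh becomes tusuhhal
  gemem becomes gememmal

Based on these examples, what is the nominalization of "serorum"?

serorummal

nupvu and tusuh both have last vowel 'u' yet inflect differently (nunupvu, tusuhhal), so the last vowel is not what conditions the rule; whether the stem ends in a vowel or a consonant is.
"serorum" ends in a consonant. The stems ending in a consonant (tusuh → tusuhhal, gemem → gememmal, kasimat → kasimattal) double the final consonant and add -al.
So serorum → serorummal.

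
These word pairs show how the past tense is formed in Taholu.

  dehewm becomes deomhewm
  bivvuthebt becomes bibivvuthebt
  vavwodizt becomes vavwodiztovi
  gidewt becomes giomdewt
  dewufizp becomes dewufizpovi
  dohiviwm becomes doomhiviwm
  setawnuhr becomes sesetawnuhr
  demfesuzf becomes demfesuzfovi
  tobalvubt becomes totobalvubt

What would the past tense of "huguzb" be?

"huguzb" has second-to-last letter 'z'. The stems whose second-to-last letter is 'z' (vavwodizt → vavwodiztovi, dewufizp → dewufizpovi, demfesuzf → demfesuzfovi) add -ovi.
So huguzb → huguzbovi.

huguzbovi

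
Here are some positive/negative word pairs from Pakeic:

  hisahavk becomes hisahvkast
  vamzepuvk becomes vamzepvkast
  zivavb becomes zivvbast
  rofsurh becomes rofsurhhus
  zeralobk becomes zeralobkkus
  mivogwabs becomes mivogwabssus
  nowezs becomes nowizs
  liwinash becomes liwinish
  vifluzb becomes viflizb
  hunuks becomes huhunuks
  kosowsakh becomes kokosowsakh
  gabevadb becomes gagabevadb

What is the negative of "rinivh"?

hisahavk and zeralobk both end in -k yet inflect differently (hisahvkast, zeralobkkus), so the final letter is not what conditions the rule; the second-to-last letter is.
"rinivh" has second-to-last letter 'v'. The stems whose second-to-last letter is 'v' (hisahavk → hisahvkast, vamzepuvk → vamzepvkast, zivavb → zivvbast) delete the last vowel and add -ast.
The other patterns: stems whose second-to-last letter is 'b' or 'r' double the final consonant and add -us; stems whose second-to-last letter is 's' or 'z' change the last vowel to 'i'; stems whose second-to-last letter is 'd' or 'k' repeat the first consonant+vowel as a prefix.
So rinivh → rinvhast.

rinvhast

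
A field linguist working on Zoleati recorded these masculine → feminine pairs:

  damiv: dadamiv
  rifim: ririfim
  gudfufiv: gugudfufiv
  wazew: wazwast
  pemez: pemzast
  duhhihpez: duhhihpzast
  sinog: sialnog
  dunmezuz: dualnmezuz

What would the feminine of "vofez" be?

vofzast

pemez and dunmezuz both end in -z yet inflect differently (pemzast, dualnmezuz), so the final letter is not what conditions the rule; the last vowel is.
"vofez" has last vowel 'e'. The stems whose last vowel is 'e' (wazew → wazwast, pemez → pemzast, duhhihpez → duhhihpzast) delete the last vowel and add -ast.
The other patterns: stems whose last vowel is 'i' repeat the first consonant+vowel as a prefix; stems whose last vowel is 'o' or 'u' insert -al- after the first vowel.
So vofez → vofzast.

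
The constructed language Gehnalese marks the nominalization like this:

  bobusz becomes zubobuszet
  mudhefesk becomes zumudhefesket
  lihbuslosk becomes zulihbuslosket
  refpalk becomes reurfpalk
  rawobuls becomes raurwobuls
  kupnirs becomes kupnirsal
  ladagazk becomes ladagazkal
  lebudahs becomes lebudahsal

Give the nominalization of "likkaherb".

"likkaherb" has second-to-last letter 'r'. The one such stem in the data (kupnirs → kupnirsal) adds -al, so the same rule applies.
The other patterns: stems whose second-to-last letter is 's' add zu- … -et around the stem; stems whose second-to-last letter is 'l' insert -ur- after the first vowel.
So likkaherb → likkaherbal.

likkaherbal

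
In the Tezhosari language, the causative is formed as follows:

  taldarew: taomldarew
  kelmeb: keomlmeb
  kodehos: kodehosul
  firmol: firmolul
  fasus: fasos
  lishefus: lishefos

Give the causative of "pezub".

pezob

kodehos and fasus both end in -s yet inflect differently (kodehosul, fasos), so the final letter is not what conditions the rule; the last vowel is.
"pezub" has last vowel 'u'. The stems whose last vowel is 'u' (fasus → fasos, lishefus → lishefos) change the last vowel to 'o'.
So pezub → pezob.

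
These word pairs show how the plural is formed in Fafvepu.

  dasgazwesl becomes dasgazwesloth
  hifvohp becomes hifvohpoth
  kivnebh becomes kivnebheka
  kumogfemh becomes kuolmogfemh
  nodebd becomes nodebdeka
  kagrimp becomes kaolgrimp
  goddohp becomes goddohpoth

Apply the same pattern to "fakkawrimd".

faolkkawrimd

kivnebh and kumogfemh both end in -h yet inflect differently (kivnebheka, kuolmogfemh), so the final letter is not what conditions the rule; the second-to-last letter is.
"fakkawrimd" has second-to-last letter 'm'. The stems whose second-to-last letter is 'm' (kagrimp → kaolgrimp, kumogfemh → kuolmogfemh) insert -ol- after the first vowel.
So fakkawrimd → faolkkawrimd.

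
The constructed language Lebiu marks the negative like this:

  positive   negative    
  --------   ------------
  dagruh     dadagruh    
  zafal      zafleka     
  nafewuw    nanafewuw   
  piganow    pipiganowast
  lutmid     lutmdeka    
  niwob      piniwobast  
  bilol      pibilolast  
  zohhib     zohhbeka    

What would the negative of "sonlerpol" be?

nafewuw and piganow both end in -w yet inflect differently (nanafewuw, pipiganowast), so the final letter is not what conditions the rule; the last vowel is.
"sonlerpol" has last vowel 'o'. The stems whose last vowel is 'o' (piganow → pipiganowast, bilol → pibilolast, niwob → piniwobast) add pi- … -ast around the stem.
The other patterns: stems whose last vowel is 'u' repeat the first consonant+vowel as a prefix; stems whose last vowel is 'a' or 'i' delete the last vowel and add -eka.
So sonlerpol → pisonlerpolast.

pisonlerpolast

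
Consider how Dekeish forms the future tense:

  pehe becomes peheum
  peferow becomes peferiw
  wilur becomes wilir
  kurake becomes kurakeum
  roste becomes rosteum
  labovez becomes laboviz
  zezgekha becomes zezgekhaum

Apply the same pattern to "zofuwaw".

zofuwiw

kurake and labovez both have last vowel 'e' yet inflect differently (kurakeum, laboviz), so the last vowel is not what conditions the rule; whether the stem ends in a vowel or a consonant is.
"zofuwaw" ends in a consonant. The stems ending in a consonant (labovez → laboviz, peferow → peferiw, wilur → wilir) change the last vowel to 'i'.
The other pattern: stems ending in a vowel add -um.
So zofuwaw → zofuwiw.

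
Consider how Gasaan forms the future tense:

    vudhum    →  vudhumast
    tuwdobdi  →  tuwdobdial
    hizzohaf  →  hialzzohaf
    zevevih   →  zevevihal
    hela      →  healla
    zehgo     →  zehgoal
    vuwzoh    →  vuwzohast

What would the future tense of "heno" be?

healno

vuwzoh and zevevih both end in -h yet inflect differently (vuwzohast, zevevihal), so the final letter is not what conditions the rule; the first letter is.
"heno" begins with h-. The stems beginning with h- (hela → healla, hizzohaf → hialzzohaf) insert -al- after the first vowel.
So heno → healno.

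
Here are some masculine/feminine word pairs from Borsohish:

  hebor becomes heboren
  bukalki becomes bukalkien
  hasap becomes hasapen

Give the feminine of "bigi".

Every pair shown (hebor → heboren, bukalki → bukalkien, hasap → hasapen) follows the same rule: add -en.
So bigi → bigien.

bigien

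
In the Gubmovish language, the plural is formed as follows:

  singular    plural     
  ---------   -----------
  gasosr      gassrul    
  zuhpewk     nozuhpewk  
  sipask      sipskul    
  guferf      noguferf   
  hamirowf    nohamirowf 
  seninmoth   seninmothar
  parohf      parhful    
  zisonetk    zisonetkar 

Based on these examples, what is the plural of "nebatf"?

sipask and zisonetk both end in -k yet inflect differently (sipskul, zisonetkar), so the final letter is not what conditions the rule; the second-to-last letter is.
"nebatf" has second-to-last letter 't'. The stems whose second-to-last letter is 't' (seninmoth → seninmothar, zisonetk → zisonetkar) add -ar.
So nebatf → nebatfar.

nebatfar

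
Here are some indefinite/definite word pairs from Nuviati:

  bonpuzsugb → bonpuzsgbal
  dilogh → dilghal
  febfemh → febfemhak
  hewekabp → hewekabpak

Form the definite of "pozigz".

pozgzal

"pozigz" has second-to-last letter 'g'. The stems whose second-to-last letter is 'g' (bonpuzsugb → bonpuzsgbal, dilogh → dilghal) delete the last vowel and add -al.
The other pattern: stems whose second-to-last letter is 'b' or 'm' add -ak.
So pozigz → pozgzal.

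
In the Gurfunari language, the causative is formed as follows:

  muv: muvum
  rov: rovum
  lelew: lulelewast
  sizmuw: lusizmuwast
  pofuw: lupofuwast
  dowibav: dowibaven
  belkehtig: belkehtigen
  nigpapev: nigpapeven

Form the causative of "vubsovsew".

muv and dowibav both end in -v yet inflect differently (muvum, dowibaven), so the final letter is not what conditions the rule; the number of vowels is.
"vubsovsew" has 3 vowels. The stems with 3 vowels (dowibav → dowibaven, belkehtig → belkehtigen, nigpapev → nigpapeven) add -en.
So vubsovsew → vubsovsewen.

vubsovsewen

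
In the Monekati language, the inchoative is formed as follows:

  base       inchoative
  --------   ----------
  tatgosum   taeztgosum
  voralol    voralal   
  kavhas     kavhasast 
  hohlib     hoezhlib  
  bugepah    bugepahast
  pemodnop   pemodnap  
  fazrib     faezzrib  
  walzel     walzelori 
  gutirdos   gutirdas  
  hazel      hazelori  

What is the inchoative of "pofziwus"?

poezfziwus

gutirdos and kavhas both end in -s yet inflect differently (gutirdas, kavhasast), so the final letter is not what conditions the rule; the last vowel is.
"pofziwus" has last vowel 'u'. The one such stem in the data (tatgosum → taeztgosum) inserts -ez- after the first vowel (as do hohlib, fazrib), so the same rule applies.
So pofziwus → poezfziwus.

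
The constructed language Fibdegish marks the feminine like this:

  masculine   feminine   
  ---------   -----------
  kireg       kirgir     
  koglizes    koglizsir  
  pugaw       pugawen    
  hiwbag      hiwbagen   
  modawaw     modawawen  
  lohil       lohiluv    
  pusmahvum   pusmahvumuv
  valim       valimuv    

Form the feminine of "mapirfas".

mapirfasen

kireg and hiwbag both end in -g yet inflect differently (kirgir, hiwbagen), so the final letter is not what conditions the rule; the last vowel is.
"mapirfas" has last vowel 'a'. The stems whose last vowel is 'a' (pugaw → pugawen, hiwbag → hiwbagen, modawaw → modawawen) add -en.
So mapirfas → mapirfasen.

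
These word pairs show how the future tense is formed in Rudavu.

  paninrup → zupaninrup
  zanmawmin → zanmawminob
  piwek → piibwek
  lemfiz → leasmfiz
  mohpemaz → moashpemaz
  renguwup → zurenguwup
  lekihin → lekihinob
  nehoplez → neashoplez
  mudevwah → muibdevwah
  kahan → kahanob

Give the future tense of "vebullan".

vebullanob

mudevwah and kahan both have last vowel 'a' yet inflect differently (muibdevwah, kahanob), so the last vowel is not what conditions the rule; the final letter is.
"vebullan" ends in -n. The stems ending in -n (zanmawmin → zanmawminob, kahan → kahanob, lekihin → lekihinob) add -ob.
So vebullan → vebullanob.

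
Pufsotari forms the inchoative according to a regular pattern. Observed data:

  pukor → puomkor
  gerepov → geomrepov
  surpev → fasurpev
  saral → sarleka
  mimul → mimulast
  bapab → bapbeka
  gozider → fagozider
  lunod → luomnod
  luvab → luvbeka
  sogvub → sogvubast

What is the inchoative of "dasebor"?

"dasebor" has last vowel 'o'. The stems whose last vowel is 'o' (pukor → puomkor, lunod → luomnod, gerepov → geomrepov) insert -om- after the first vowel.
The other patterns: stems whose last vowel is 'u' add -ast; stems whose last vowel is 'a' delete the last vowel and add -eka; stems whose last vowel is 'e' add the prefix fa-.
So dasebor → daomsebor.

daomsebor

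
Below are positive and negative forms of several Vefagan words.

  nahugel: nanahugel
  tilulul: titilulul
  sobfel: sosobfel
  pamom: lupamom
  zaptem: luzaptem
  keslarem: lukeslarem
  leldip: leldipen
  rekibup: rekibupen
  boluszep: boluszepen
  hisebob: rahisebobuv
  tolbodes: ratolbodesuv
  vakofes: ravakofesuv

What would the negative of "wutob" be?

nahugel and zaptem both have last vowel 'e' yet inflect differently (nanahugel, luzaptem), so the last vowel is not what conditions the rule; the final letter is.
"wutob" ends in -b. The one such stem in the data (hisebob → rahisebobuv) adds ra- … -uv around the stem, so the same rule applies.
The other patterns: stems ending in -l repeat the first consonant+vowel as a prefix; stems ending in -m add the prefix lu-; stems ending in -p add -en.
So wutob → rawutobuv.

rawutobuv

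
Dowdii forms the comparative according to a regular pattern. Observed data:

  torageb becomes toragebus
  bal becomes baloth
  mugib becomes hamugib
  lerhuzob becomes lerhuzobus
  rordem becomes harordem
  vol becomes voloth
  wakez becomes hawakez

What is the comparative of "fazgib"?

mugib and torageb both end in -b yet inflect differently (hamugib, toragebus), so the final letter is not what conditions the rule; the number of vowels is.
"fazgib" has 2 vowels. The stems with 2 vowels (rordem → harordem, mugib → hamugib, wakez → hawakez) add the prefix ha-.
The other patterns: stems with 1 vowel add -oth; stems with 3 vowels add -us.
So fazgib → hafazgib.

hafazgib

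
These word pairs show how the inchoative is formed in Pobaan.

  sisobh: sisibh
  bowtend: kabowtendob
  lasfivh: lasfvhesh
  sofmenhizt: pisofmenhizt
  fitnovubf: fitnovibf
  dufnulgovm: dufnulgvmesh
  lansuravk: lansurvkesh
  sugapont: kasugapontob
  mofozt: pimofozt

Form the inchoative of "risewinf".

lasfivh and sisobh both end in -h yet inflect differently (lasfvhesh, sisibh), so the final letter is not what conditions the rule; the second-to-last letter is.
"risewinf" has second-to-last letter 'n'. The stems whose second-to-last letter is 'n' (sugapont → kasugapontob, bowtend → kabowtendob) add ka- … -ob around the stem.
So risewinf → karisewinfob.

karisewinfob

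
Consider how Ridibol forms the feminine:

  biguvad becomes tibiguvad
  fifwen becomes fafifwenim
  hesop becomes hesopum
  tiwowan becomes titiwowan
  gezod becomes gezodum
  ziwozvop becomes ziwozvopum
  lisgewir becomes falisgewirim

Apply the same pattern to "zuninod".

zuninodum

"zuninod" has last vowel 'o'. The stems whose last vowel is 'o' (gezod → gezodum, ziwozvop → ziwozvopum, hesop → hesopum) add -um.
So zuninod → zuninodum.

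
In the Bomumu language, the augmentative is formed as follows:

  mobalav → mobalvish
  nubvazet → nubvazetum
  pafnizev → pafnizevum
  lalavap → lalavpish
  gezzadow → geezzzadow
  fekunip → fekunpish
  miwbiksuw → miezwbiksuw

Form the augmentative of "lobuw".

loezbuw

pafnizev and mobalav both end in -v yet inflect differently (pafnizevum, mobalvish), so the final letter is not what conditions the rule; the last vowel is.
"lobuw" has last vowel 'u'. The one such stem in the data (miwbiksuw → miezwbiksuw) inserts -ez- after the first vowel (as does gezzadow), so the same rule applies.
The other patterns: stems whose last vowel is 'e' add -um; stems whose last vowel is 'a' or 'i' delete the last vowel and add -ish.
So lobuw → loezbuw.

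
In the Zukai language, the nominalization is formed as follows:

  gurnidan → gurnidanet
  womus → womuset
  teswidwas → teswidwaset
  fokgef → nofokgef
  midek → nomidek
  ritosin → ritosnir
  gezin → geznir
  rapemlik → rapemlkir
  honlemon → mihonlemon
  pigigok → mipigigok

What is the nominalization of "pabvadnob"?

"pabvadnob" has last vowel 'o'. The stems whose last vowel is 'o' (honlemon → mihonlemon, pigigok → mipigigok) add the prefix mi-.
The other patterns: stems whose last vowel is 'e' add the prefix no-; stems whose last vowel is 'i' delete the last vowel and add -ir; stems whose last vowel is 'a' or 'u' add -et.
So pabvadnob → mipabvadnob.

mipabvadnob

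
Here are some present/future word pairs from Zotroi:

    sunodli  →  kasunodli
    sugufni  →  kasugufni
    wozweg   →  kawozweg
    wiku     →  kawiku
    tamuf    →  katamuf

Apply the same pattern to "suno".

kasuno

Every pair shown (sunodli → kasunodli, sugufni → kasugufni, wozweg → kawozweg, …) follows the same rule: add the prefix ka-.
So suno → kasuno.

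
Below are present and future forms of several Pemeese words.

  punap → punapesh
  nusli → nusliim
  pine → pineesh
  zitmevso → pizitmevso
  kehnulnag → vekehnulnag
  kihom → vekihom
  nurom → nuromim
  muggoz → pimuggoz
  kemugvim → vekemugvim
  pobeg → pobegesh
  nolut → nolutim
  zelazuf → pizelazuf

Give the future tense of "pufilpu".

pobeg and kehnulnag both end in -g yet inflect differently (pobegesh, vekehnulnag), so the final letter is not what conditions the rule; the first letter is.
"pufilpu" begins with p-. The stems beginning with p- (punap → punapesh, pine → pineesh, pobeg → pobegesh) add -esh.
So pufilpu → pufilpuesh.

pufilpuesh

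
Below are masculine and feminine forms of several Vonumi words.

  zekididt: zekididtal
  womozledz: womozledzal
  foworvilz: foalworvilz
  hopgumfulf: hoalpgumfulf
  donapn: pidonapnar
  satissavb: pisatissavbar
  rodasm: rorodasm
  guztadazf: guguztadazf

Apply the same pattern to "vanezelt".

womozledz and foworvilz both end in -z yet inflect differently (womozledzal, foalworvilz), so the final letter is not what conditions the rule; the second-to-last letter is.
"vanezelt" has second-to-last letter 'l'. The stems whose second-to-last letter is 'l' (foworvilz → foalworvilz, hopgumfulf → hoalpgumfulf) insert -al- after the first vowel.
The other patterns: stems whose second-to-last letter is 'd' add -al; stems whose second-to-last letter is 'p' or 'v' add pi- … -ar around the stem; stems whose second-to-last letter is 's' or 'z' repeat the first consonant+vowel as a prefix.
So vanezelt → vaalnezelt.

vaalnezelt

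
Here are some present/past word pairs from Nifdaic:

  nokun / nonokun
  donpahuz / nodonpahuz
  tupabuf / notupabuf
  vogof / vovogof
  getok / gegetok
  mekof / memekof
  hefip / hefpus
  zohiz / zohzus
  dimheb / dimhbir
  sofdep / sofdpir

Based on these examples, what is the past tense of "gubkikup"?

tupabuf and vogof both end in -f yet inflect differently (notupabuf, vovogof), so the final letter is not what conditions the rule; the last vowel is.
"gubkikup" has last vowel 'u'. The stems whose last vowel is 'u' (nokun → nonokun, donpahuz → nodonpahuz, tupabuf → notupabuf) add the prefix no-.
The other patterns: stems whose last vowel is 'o' repeat the first consonant+vowel as a prefix; stems whose last vowel is 'i' delete the last vowel and add -us; stems whose last vowel is 'e' delete the last vowel and add -ir.
So gubkikup → nogubkikup.

nogubkikup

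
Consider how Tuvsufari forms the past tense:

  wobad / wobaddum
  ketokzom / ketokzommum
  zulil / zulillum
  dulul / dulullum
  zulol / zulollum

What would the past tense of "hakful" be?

hakfullum

Every pair shown (wobad → wobaddum, ketokzom → ketokzommum, zulil → zulillum, …) follows the same rule: double the final consonant and add -um.
So hakful → hakfullum.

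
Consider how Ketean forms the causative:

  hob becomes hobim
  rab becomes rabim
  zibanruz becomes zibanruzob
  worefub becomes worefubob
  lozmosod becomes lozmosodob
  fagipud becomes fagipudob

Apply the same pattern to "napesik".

napesikob

hob and worefub both end in -b yet inflect differently (hobim, worefubob), so the final letter is not what conditions the rule; the number of vowels is.
"napesik" has 3 vowels. The stems with 3 vowels (zibanruz → zibanruzob, worefub → worefubob, lozmosod → lozmosodob) add -ob.
So napesik → napesikob.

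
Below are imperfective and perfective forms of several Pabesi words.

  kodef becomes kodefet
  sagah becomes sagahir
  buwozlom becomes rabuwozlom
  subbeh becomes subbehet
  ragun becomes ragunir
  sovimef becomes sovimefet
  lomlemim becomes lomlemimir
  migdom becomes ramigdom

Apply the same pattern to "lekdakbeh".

subbeh and sagah both end in -h yet inflect differently (subbehet, sagahir), so the final letter is not what conditions the rule; the last vowel is.
"lekdakbeh" has last vowel 'e'. The stems whose last vowel is 'e' (subbeh → subbehet, kodef → kodefet, sovimef → sovimefet) add -et.
So lekdakbeh → lekdakbehet.

lekdakbehet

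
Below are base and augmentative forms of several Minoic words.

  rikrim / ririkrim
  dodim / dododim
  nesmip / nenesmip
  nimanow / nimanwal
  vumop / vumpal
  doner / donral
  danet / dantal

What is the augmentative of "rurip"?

rururip

"rurip" has last vowel 'i'. The stems whose last vowel is 'i' (rikrim → ririkrim, dodim → dododim, nesmip → nenesmip) repeat the first consonant+vowel as a prefix.
So rurip → rururip.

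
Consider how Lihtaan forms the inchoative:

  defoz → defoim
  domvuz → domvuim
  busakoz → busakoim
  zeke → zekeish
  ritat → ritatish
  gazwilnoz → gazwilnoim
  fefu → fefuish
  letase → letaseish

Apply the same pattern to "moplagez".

moplageim

domvuz and fefu both have last vowel 'u' yet inflect differently (domvuim, fefuish), so the last vowel is not what conditions the rule; the final letter is.
"moplagez" ends in -z. The stems ending in -z (busakoz → busakoim, domvuz → domvuim, gazwilnoz → gazwilnoim) drop the final letter and add -im.
The other pattern: stems ending in -e, -t or -u add -ish.
So moplagez → moplageim.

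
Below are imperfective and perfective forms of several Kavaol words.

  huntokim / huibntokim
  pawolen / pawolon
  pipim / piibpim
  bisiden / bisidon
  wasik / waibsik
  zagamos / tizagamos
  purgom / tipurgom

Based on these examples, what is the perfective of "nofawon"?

tinofawon

huntokim and purgom both end in -m yet inflect differently (huibntokim, tipurgom), so the final letter is not what conditions the rule; the last vowel is.
"nofawon" has last vowel 'o'. The stems whose last vowel is 'o' (zagamos → tizagamos, purgom → tipurgom) add the prefix ti-.
So nofawon → tinofawon.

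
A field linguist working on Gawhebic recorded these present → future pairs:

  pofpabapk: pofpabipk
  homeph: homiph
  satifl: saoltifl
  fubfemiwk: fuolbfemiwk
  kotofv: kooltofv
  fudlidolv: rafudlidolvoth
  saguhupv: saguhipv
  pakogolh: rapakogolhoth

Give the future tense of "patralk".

homeph and pakogolh both end in -h yet inflect differently (homiph, rapakogolhoth), so the final letter is not what conditions the rule; the second-to-last letter is.
"patralk" has second-to-last letter 'l'. The stems whose second-to-last letter is 'l' (pakogolh → rapakogolhoth, fudlidolv → rafudlidolvoth) add ra- … -oth around the stem.
The other patterns: stems whose second-to-last letter is 'p' change the last vowel to 'i'; stems whose second-to-last letter is 'f' or 'w' insert -ol- after the first vowel.
So patralk → rapatralkoth.

rapatralkoth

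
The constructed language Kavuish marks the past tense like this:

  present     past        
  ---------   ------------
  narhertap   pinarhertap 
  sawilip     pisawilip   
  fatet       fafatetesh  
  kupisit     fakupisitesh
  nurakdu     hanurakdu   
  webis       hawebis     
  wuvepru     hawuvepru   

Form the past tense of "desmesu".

hadesmesu

"desmesu" ends in -u. The stems ending in -u (nurakdu → hanurakdu, wuvepru → hawuvepru) add the prefix ha-.
The other patterns: stems ending in -p add the prefix pi-; stems ending in -t add fa- … -esh around the stem.
So desmesu → hadesmesu.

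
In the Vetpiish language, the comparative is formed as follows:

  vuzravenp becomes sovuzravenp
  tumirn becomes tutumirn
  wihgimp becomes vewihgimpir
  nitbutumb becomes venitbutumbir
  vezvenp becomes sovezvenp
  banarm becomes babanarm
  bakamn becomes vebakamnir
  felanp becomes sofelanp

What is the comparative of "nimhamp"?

venimhampir

tumirn and bakamn both end in -n yet inflect differently (tutumirn, vebakamnir), so the final letter is not what conditions the rule; the second-to-last letter is.
"nimhamp" has second-to-last letter 'm'. The stems whose second-to-last letter is 'm' (nitbutumb → venitbutumbir, bakamn → vebakamnir, wihgimp → vewihgimpir) add ve- … -ir around the stem.
So nimhamp → venimhampir.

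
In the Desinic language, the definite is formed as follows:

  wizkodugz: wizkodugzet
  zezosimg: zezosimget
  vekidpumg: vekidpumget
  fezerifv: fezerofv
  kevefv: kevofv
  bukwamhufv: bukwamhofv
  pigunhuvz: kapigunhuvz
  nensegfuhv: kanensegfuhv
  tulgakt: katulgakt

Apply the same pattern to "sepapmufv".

sepapmofv

wizkodugz and pigunhuvz both end in -z yet inflect differently (wizkodugzet, kapigunhuvz), so the final letter is not what conditions the rule; the second-to-last letter is.
"sepapmufv" has second-to-last letter 'f'. The stems whose second-to-last letter is 'f' (fezerifv → fezerofv, kevefv → kevofv, bukwamhufv → bukwamhofv) change the last vowel to 'o'.
So sepapmufv → sepapmofv.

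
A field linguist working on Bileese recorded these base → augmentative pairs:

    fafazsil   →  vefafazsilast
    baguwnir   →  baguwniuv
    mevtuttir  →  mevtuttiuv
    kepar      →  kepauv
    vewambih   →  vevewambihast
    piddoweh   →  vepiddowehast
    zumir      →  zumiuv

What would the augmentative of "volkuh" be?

"volkuh" ends in -h. The stems ending in -h (vewambih → vevewambihast, piddoweh → vepiddowehast) add ve- … -ast around the stem.
So volkuh → vevolkuhast.

vevolkuhast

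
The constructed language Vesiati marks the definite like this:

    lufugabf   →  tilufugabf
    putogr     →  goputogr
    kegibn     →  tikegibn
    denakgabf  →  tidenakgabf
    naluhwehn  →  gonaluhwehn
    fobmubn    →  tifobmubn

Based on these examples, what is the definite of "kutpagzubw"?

kegibn and naluhwehn both end in -n yet inflect differently (tikegibn, gonaluhwehn), so the final letter is not what conditions the rule; the second-to-last letter is.
"kutpagzubw" has second-to-last letter 'b'. The stems whose second-to-last letter is 'b' (lufugabf → tilufugabf, kegibn → tikegibn, denakgabf → tidenakgabf) add the prefix ti-.
So kutpagzubw → tikutpagzubw.

tikutpagzubw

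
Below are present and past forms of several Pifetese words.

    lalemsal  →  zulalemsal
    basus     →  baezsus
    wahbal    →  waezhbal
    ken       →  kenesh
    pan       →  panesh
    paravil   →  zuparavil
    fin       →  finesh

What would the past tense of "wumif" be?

wuezmif

wahbal and lalemsal both end in -l yet inflect differently (waezhbal, zulalemsal), so the final letter is not what conditions the rule; the number of vowels is.
"wumif" has 2 vowels. The stems with 2 vowels (wahbal → waezhbal, basus → baezsus) insert -ez- after the first vowel.
The other patterns: stems with 1 vowel add -esh; stems with 3 vowels add the prefix zu-.
So wumif → wuezmif.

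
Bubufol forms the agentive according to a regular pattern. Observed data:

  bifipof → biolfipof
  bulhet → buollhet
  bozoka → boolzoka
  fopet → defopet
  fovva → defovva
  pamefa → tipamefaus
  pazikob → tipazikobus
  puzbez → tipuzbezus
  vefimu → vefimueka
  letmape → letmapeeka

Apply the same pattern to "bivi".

biolvi

bulhet and fopet both end in -t yet inflect differently (buollhet, defopet), so the final letter is not what conditions the rule; the first letter is.
"bivi" begins with b-. The stems beginning with b- (bifipof → biolfipof, bulhet → buollhet, bozoka → boolzoka) insert -ol- after the first vowel.
The other patterns: stems beginning with f- add the prefix de-; stems beginning with p- add ti- … -us around the stem; stems beginning with l- or v- add -eka.
So bivi → biolvi.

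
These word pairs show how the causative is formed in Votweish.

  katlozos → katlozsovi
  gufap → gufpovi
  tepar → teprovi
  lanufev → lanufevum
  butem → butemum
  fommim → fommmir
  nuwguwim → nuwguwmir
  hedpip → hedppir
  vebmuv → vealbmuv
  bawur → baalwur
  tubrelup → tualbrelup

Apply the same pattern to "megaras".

butem and fommim both end in -m yet inflect differently (butemum, fommmir), so the final letter is not what conditions the rule; the last vowel is.
"megaras" has last vowel 'a'. The stems whose last vowel is 'a' (gufap → gufpovi, tepar → teprovi) delete the last vowel and add -ovi.
The other patterns: stems whose last vowel is 'e' add -um; stems whose last vowel is 'i' delete the last vowel and add -ir; stems whose last vowel is 'u' insert -al- after the first vowel.
So megaras → megarsovi.

megarsovi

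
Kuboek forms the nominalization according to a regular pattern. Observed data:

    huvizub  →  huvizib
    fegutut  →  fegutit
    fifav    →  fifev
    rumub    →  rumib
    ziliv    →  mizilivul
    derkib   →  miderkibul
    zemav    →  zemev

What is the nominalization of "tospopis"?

mitospopisul

ziliv and zemav both end in -v yet inflect differently (mizilivul, zemev), so the final letter is not what conditions the rule; the last vowel is.
"tospopis" has last vowel 'i'. The stems whose last vowel is 'i' (derkib → miderkibul, ziliv → mizilivul) add mi- … -ul around the stem.
The other patterns: stems whose last vowel is 'a' change the last vowel to 'e'; stems whose last vowel is 'u' change the last vowel to 'i'.
So tospopis → mitospopisul.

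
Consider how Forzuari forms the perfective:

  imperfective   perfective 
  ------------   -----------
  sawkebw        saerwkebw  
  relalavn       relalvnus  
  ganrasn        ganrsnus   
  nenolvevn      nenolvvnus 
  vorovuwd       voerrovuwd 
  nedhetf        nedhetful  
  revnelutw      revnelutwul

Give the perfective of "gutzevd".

"gutzevd" has second-to-last letter 'v'. The stems whose second-to-last letter is 'v' (nenolvevn → nenolvvnus, relalavn → relalvnus) delete the last vowel and add -us.
The other patterns: stems whose second-to-last letter is 't' add -ul; stems whose second-to-last letter is 'b' or 'w' insert -er- after the first vowel.
So gutzevd → gutzvdus.

gutzvdus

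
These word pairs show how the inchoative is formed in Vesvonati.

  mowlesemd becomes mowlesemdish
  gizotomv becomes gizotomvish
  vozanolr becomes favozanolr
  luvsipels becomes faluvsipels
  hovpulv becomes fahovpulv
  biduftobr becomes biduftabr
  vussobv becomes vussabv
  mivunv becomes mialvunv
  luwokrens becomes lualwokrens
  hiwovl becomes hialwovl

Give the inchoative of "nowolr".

"nowolr" has second-to-last letter 'l'. The stems whose second-to-last letter is 'l' (vozanolr → favozanolr, luvsipels → faluvsipels, hovpulv → fahovpulv) add the prefix fa-.
The other patterns: stems whose second-to-last letter is 'm' add -ish; stems whose second-to-last letter is 'b' change the last vowel to 'a'; stems whose second-to-last letter is 'n' or 'v' insert -al- after the first vowel.
So nowolr → fanowolr.

fanowolr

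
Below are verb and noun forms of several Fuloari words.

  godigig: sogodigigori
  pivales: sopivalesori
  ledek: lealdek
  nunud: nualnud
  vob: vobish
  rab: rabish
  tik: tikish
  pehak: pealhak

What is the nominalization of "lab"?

labish

tik and pehak both end in -k yet inflect differently (tikish, pealhak), so the final letter is not what conditions the rule; the number of vowels is.
"lab" has 1 vowel. The stems with 1 vowel (tik → tikish, rab → rabish, vob → vobish) add -ish.
So lab → labish.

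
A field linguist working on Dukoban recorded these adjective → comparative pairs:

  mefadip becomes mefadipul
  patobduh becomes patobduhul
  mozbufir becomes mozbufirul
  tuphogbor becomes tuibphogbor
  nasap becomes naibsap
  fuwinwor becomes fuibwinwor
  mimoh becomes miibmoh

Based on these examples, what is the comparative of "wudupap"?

wuibdupap

tuphogbor and mozbufir both end in -r yet inflect differently (tuibphogbor, mozbufirul), so the final letter is not what conditions the rule; the last vowel is.
"wudupap" has last vowel 'a'. The one such stem in the data (nasap → naibsap) inserts -ib- after the first vowel (as do tuphogbor, fuwinwor), so the same rule applies.
The other pattern: stems whose last vowel is 'i' or 'u' add -ul.
So wudupap → wuibdupap.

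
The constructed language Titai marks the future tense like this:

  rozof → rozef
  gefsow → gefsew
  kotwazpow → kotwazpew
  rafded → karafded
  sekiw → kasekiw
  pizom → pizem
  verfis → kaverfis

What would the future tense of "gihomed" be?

"gihomed" has last vowel 'e'. The one such stem in the data (rafded → karafded) adds the prefix ka-, so the same rule applies.
So gihomed → kagihomed.

kagihomed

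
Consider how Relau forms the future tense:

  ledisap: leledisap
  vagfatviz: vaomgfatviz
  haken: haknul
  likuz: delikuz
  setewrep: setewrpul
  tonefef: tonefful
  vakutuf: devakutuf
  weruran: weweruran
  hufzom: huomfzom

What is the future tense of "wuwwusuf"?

"wuwwusuf" has last vowel 'u'. The stems whose last vowel is 'u' (likuz → delikuz, vakutuf → devakutuf) add the prefix de-.
The other patterns: stems whose last vowel is 'i' or 'o' insert -om- after the first vowel; stems whose last vowel is 'e' delete the last vowel and add -ul; stems whose last vowel is 'a' repeat the first consonant+vowel as a prefix.
So wuwwusuf → dewuwwusuf.

dewuwwusuf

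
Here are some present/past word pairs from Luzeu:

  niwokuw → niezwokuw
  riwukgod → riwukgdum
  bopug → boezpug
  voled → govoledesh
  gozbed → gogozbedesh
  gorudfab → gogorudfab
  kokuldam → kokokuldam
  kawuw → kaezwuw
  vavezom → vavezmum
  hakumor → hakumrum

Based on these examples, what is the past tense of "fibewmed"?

vavezom and kokuldam both end in -m yet inflect differently (vavezmum, kokokuldam), so the final letter is not what conditions the rule; the last vowel is.
"fibewmed" has last vowel 'e'. The stems whose last vowel is 'e' (voled → govoledesh, gozbed → gogozbedesh) add go- … -esh around the stem.
So fibewmed → gofibewmedesh.

gofibewmedesh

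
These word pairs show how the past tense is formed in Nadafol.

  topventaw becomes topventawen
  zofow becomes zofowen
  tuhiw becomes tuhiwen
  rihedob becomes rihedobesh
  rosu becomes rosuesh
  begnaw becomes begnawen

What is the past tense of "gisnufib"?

gisnufibesh

zofow and rihedob both have last vowel 'o' yet inflect differently (zofowen, rihedobesh), so the last vowel is not what conditions the rule; the final letter is.
"gisnufib" ends in -b. The one such stem in the data (rihedob → rihedobesh) adds -esh, so the same rule applies.
So gisnufib → gisnufibesh.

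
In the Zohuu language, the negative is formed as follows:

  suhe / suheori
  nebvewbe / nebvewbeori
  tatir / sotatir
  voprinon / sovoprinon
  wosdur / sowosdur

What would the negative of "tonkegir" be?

sotonkegir

"tonkegir" ends in -r. The stems ending in -r (tatir → sotatir, wosdur → sowosdur) add the prefix so-.
The other pattern: stems ending in -e add -ori.
So tonkegir → sotonkegir.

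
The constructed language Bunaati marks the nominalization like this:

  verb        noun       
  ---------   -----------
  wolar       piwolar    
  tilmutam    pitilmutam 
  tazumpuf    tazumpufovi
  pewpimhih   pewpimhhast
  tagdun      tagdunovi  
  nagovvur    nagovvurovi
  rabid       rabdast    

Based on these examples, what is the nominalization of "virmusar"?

pivirmusar

"virmusar" has last vowel 'a'. The stems whose last vowel is 'a' (wolar → piwolar, tilmutam → pitilmutam) add the prefix pi-.
So virmusar → pivirmusar.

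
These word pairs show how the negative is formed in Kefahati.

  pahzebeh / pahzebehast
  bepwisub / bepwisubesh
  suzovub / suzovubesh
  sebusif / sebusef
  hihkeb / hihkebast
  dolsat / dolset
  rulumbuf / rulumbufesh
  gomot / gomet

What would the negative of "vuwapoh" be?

"vuwapoh" has last vowel 'o'. The one such stem in the data (gomot → gomet) changes the last vowel to 'e' (as do sebusif, dolsat), so the same rule applies.
The other patterns: stems whose last vowel is 'u' add -esh; stems whose last vowel is 'e' add -ast.
So vuwapoh → vuwapeh.

vuwapeh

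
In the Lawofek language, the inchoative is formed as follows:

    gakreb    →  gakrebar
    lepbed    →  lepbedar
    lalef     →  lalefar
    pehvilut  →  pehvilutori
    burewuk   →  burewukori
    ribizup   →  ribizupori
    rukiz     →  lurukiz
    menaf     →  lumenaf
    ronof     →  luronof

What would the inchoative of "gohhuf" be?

"gohhuf" has last vowel 'u'. The stems whose last vowel is 'u' (pehvilut → pehvilutori, burewuk → burewukori, ribizup → ribizupori) add -ori.
The other patterns: stems whose last vowel is 'e' add -ar; stems whose last vowel is 'a', 'i' or 'o' add the prefix lu-.
So gohhuf → gohhufori.

gohhufori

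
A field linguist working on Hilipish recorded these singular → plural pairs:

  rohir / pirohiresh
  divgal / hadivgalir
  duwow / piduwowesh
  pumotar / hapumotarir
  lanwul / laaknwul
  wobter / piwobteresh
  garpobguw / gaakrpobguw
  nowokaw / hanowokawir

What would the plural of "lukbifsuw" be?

luakkbifsuw

"lukbifsuw" has last vowel 'u'. The stems whose last vowel is 'u' (lanwul → laaknwul, garpobguw → gaakrpobguw) insert -ak- after the first vowel.
So lukbifsuw → luakkbifsuw.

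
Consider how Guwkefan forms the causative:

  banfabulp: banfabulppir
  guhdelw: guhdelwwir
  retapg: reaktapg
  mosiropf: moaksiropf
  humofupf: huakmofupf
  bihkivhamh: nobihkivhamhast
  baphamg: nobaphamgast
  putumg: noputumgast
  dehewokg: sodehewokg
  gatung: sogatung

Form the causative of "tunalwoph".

retapg and baphamg both end in -g yet inflect differently (reaktapg, nobaphamgast), so the final letter is not what conditions the rule; the second-to-last letter is.
"tunalwoph" has second-to-last letter 'p'. The stems whose second-to-last letter is 'p' (retapg → reaktapg, mosiropf → moaksiropf, humofupf → huakmofupf) insert -ak- after the first vowel.
The other patterns: stems whose second-to-last letter is 'l' double the final consonant and add -ir; stems whose second-to-last letter is 'm' add no- … -ast around the stem; stems whose second-to-last letter is 'k' or 'n' add the prefix so-.
So tunalwoph → tuaknalwoph.

tuaknalwoph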